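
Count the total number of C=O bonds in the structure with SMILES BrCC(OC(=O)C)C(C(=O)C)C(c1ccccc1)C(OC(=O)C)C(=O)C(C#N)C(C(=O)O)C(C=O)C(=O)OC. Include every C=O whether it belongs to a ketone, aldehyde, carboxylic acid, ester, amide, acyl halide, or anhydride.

CH(OCOCH3): ester, 1 C=O (running total 1).
CH(COCH3): ketone, 1 C=O (running total 2).
CH(OCOCH3): ester, 1 C=O (running total 3).
CO: ketone, 1 C=O (running total 4).
CH(COOH): carboxylic acid, 1 C=O (running total 5).
CH(CHO): aldehyde, 1 C=O (running total 6).
COOCH3: ester, 1 C=O (running total 7).

7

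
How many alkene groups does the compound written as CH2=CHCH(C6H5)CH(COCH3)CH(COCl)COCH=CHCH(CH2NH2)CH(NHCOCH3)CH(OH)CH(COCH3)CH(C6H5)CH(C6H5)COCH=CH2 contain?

3

Taking each segment in turn:
  CH2=CH: C=C double bond → alkene.
  CH(C6H5): pendant –C6H5: benzene ring → arene.
  CH(COCH3): pendant –COCH3: carbonyl C bonded to two carbons → ketone.
  CH(COCl): pendant –C(=O)X: carbonyl C bonded to C and halogen → acyl halide.
  CO: –C(=O)– with carbon on both sides → ketone.
  CH=CH: C=C double bond → alkene.
  CH(CH2NH2): pendant –CH2NH2: N on sp³ C, no adjacent C=O → amine.
  CH(NHCOCH3): pendant –NHC(=O)CH3: N bonded to a carbonyl → amide (not amine).
  CH(OH): –OH on an sp³ carbon → alcohol (secondary).
  CH(COCH3): pendant –COCH3: carbonyl C bonded to two carbons → ketone.
  CH(C6H5): pendant –C6H5: benzene ring → arene.
  CH(C6H5): pendant –C6H5: benzene ring → arene.
  CO: –C(=O)– with carbon on both sides → ketone.
  CH=CH2: C=C double bond → alkene.
Alkene appears at: CH2=CH, CH=CH, CH=CH2 → 3.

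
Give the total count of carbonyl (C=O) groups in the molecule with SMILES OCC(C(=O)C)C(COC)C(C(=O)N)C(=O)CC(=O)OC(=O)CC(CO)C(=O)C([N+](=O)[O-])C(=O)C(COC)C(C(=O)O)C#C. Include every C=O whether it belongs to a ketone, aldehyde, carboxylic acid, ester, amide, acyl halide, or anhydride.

8

CH(COCH3): ketone, 1 C=O (running total 1).
CH(CONH2): amide, 1 C=O (running total 2).
CO: ketone, 1 C=O (running total 3).
CH2CO-O-COCH2: anhydride, 2 C=O (running total 5).
CO: ketone, 1 C=O (running total 6).
CO: ketone, 1 C=O (running total 7).
CH(COOH): carboxylic acid, 1 C=O (running total 8).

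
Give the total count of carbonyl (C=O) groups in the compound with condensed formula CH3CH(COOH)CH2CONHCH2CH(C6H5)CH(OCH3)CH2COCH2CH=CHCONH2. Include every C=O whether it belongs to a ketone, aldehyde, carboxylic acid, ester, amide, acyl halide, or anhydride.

CH(COOH): carboxylic acid, 1 C=O (running total 1).
CH2CONHCH2: amide, 1 C=O (running total 2).
CO: ketone, 1 C=O (running total 3).
CONH2: amide, 1 C=O (running total 4).

4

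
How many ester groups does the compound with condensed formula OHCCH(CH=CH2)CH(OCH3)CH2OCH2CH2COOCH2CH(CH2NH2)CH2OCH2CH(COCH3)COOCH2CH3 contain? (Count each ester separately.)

Taking each segment in turn:
  OHC: terminal –CHO: carbonyl C bonded to H and C → aldehyde.
  CH(CH=CH2): pendant –CH=CH2: C=C double bond → alkene.
  CH(OCH3): pendant –OCH3: C–O–C with sp³ C, no adjacent C=O → ether.
  CH2OCH2: C–O–C with sp³ carbons on both sides and no adjacent C=O → ether.
  CH2COOCH2: –C(=O)–O–C with C on the carbonyl side → ester.
  CH(CH2NH2): pendant –CH2NH2: N on sp³ C, no adjacent C=O → amine.
  CH2OCH2: C–O–C with sp³ carbons on both sides and no adjacent C=O → ether.
  CH(COCH3): pendant –COCH3: carbonyl C bonded to two carbons → ketone.
  COOCH2CH3: –C(=O)OCH2CH3: carbonyl C bonded to C and to –OEt → ester.
Ester appears at: CH2COOCH2, COOCH2CH3 → 2.

2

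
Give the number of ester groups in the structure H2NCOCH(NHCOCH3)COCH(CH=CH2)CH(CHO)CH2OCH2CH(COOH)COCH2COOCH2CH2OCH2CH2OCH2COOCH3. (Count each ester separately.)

Reading the structure from left to right:
  H2NCO: –C(=O)NH2: carbonyl C bonded to C and to N → amide (the N is not a separate amine).
  CH(NHCOCH3): pendant –NHC(=O)CH3: N bonded to a carbonyl → amide (not amine).
  CO: –C(=O)– with carbon on both sides → ketone.
  CH(CH=CH2): pendant –CH=CH2: C=C double bond → alkene.
  CH(CHO): pendant –CHO: carbonyl C bonded to C and H → aldehyde.
  CH2OCH2: C–O–C with sp³ carbons on both sides and no adjacent C=O → ether.
  CH(COOH): pendant –COOH: carbonyl C bonded to C and –OH → carboxylic acid.
  CO: –C(=O)– with carbon on both sides → ketone.
  CH2COOCH2: –C(=O)–O–C with C on the carbonyl side → ester.
  CH2OCH2: C–O–C with sp³ carbons on both sides and no adjacent C=O → ether.
  CH2OCH2: C–O–C with sp³ carbons on both sides and no adjacent C=O → ether.
  COOCH3: –C(=O)OCH3: carbonyl C bonded to C and to –OCH3 → ester (not ketone + ether).
Ester appears at: CH2COOCH2, COOCH3 → 2.

2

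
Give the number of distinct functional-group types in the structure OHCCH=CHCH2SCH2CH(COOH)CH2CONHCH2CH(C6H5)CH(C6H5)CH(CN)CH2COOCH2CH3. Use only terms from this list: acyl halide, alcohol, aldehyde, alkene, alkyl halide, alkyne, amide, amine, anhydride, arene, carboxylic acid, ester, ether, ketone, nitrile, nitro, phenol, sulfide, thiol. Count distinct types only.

Reading the structure from left to right:
  OHC: terminal –CHO: carbonyl C bonded to H and C → aldehyde.
  CH=CH: C=C double bond → alkene.
  CH2SCH2: C–S–C linkage → sulfide (thioether).
  CH(COOH): pendant –COOH: carbonyl C bonded to C and –OH → carboxylic acid.
  CH2CONHCH2: –C(=O)–N– linkage → amide (the N is not an amine).
  CH(C6H5): pendant –C6H5: benzene ring → arene.
  CH(C6H5): pendant –C6H5: benzene ring → arene.
  CH(CN): pendant –C≡N: nitrile.
  COOCH2CH3: –C(=O)OCH2CH3: carbonyl C bonded to C and to –OEt → ester.
Distinct types present: aldehyde, alkene, amide, arene, carboxylic acid, ester, nitrile, sulfide.

8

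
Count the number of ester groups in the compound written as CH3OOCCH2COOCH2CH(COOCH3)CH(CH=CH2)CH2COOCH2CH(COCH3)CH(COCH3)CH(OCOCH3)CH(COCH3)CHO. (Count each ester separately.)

Working along the chain:
  CH3OOC: CH3O–C(=O)–: carbonyl C bonded to C and to –OCH3 → ester (not ketone + ether).
  CH2COOCH2: –C(=O)–O–C with C on the carbonyl side → ester.
  CH(COOCH3): pendant –COOCH3: carbonyl C bonded to C and –OCH3 → ester.
  CH(CH=CH2): pendant –CH=CH2: C=C double bond → alkene.
  CH2COOCH2: –C(=O)–O–C with C on the carbonyl side → ester.
  CH(COCH3): pendant –COCH3: carbonyl C bonded to two carbons → ketone.
  CH(COCH3): pendant –COCH3: carbonyl C bonded to two carbons → ketone.
  CH(OCOCH3): pendant –OC(=O)CH3: an acyloxy group → ester.
  CH(COCH3): pendant –COCH3: carbonyl C bonded to two carbons → ketone.
  CHO: terminal –CHO: carbonyl C bonded to H and C → aldehyde.
Ester appears at: CH3OOC, CH2COOCH2, CH(COOCH3), CH2COOCH2, CH(OCOCH3) → 5.

5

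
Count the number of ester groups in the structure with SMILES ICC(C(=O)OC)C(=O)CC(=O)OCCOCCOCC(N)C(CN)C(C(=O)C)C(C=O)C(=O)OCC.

Taking each segment in turn:
  ICH2: halogen on an sp³ carbon → alkyl halide.
  CH(COOCH3): pendant –COOCH3: carbonyl C bonded to C and –OCH3 → ester.
  CO: –C(=O)– with carbon on both sides → ketone.
  CH2COOCH2: –C(=O)–O–C with C on the carbonyl side → ester.
  CH2OCH2: C–O–C with sp³ carbons on both sides and no adjacent C=O → ether.
  CH2OCH2: C–O–C with sp³ carbons on both sides and no adjacent C=O → ether.
  CH(NH2): –NH2 on an sp³ carbon with no adjacent C=O → amine.
  CH(CH2NH2): pendant –CH2NH2: N on sp³ C, no adjacent C=O → amine.
  CH(COCH3): pendant –COCH3: carbonyl C bonded to two carbons → ketone.
  CH(CHO): pendant –CHO: carbonyl C bonded to C and H → aldehyde.
  COOCH2CH3: –C(=O)OCH2CH3: carbonyl C bonded to C and to –OEt → ester.
Ester appears at: CH(COOCH3), CH2COOCH2, COOCH2CH3 → 3.

3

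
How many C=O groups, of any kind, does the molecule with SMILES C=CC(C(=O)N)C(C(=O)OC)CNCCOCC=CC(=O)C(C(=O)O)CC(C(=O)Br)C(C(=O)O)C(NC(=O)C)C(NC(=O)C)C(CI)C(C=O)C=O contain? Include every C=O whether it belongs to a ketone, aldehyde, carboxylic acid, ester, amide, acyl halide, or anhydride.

CH(CONH2): amide, 1 C=O (running total 1).
CH(COOCH3): ester, 1 C=O (running total 2).
CO: ketone, 1 C=O (running total 3).
CH(COOH): carboxylic acid, 1 C=O (running total 4).
CH(COBr): acyl halide, 1 C=O (running total 5).
CH(COOH): carboxylic acid, 1 C=O (running total 6).
CH(NHCOCH3): amide, 1 C=O (running total 7).
CH(NHCOCH3): amide, 1 C=O (running total 8).
CH(CHO): aldehyde, 1 C=O (running total 9).
CHO: aldehyde, 1 C=O (running total 10).

10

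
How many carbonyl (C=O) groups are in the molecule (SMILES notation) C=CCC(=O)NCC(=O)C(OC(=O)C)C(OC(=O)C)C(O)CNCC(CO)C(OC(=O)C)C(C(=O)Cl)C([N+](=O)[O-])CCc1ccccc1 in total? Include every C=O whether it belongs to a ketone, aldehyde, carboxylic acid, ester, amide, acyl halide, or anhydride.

6

CH2CONHCH2: amide, 1 C=O (running total 1).
CO: ketone, 1 C=O (running total 2).
CH(OCOCH3): ester, 1 C=O (running total 3).
CH(OCOCH3): ester, 1 C=O (running total 4).
CH(OCOCH3): ester, 1 C=O (running total 5).
CH(COCl): acyl halide, 1 C=O (running total 6).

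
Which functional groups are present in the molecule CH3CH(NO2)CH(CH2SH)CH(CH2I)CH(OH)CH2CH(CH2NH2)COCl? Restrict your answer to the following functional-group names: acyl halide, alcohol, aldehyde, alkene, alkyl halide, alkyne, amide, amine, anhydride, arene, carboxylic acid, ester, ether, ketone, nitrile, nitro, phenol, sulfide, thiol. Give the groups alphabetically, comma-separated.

acyl halide, alcohol, alkyl halide, amine, nitro, thiol

Working along the chain:
  CH(NO2): –NO2 on an sp³ carbon → nitro (the N=O is not a carbonyl).
  CH(CH2SH): pendant –CH2SH → thiol.
  CH(CH2I): pendant –CH2X: halogen on sp³ carbon → alkyl halide.
  CH(OH): –OH on an sp³ carbon → alcohol (secondary).
  CH(CH2NH2): pendant –CH2NH2: N on sp³ C, no adjacent C=O → amine.
  COCl: –C(=O)Cl: carbonyl C bonded to C and to a halogen → acyl halide (not alkyl halide).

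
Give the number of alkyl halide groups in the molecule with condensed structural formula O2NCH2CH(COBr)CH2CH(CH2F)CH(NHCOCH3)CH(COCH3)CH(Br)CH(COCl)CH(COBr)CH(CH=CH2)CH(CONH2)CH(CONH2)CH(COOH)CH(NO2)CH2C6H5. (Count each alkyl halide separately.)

2

–NO2 on carbon → nitro group.
pendant –C(=O)X: carbonyl C bonded to C and halogen → acyl halide.
pendant –CH2X: halogen on sp³ carbon → alkyl halide.
pendant –NHC(=O)CH3: N bonded to a carbonyl → amide (not amine).
pendant –COCH3: carbonyl C bonded to two carbons → ketone.
halogen on an sp³ carbon → alkyl halide.
pendant –C(=O)X: carbonyl C bonded to C and halogen → acyl halide.
pendant –C(=O)X: carbonyl C bonded to C and halogen → acyl halide.
pendant –CH=CH2: C=C double bond → alkene.
pendant –CONH2: carbonyl C bonded to C and N → amide.
pendant –CONH2: carbonyl C bonded to C and N → amide.
pendant –COOH: carbonyl C bonded to C and –OH → carboxylic acid.
–NO2 on an sp³ carbon → nitro (the N=O is not a carbonyl).
–C6H5 phenyl ring → arene.
Alkyl halide appears at: CH(CH2F), CH(Br) → 2.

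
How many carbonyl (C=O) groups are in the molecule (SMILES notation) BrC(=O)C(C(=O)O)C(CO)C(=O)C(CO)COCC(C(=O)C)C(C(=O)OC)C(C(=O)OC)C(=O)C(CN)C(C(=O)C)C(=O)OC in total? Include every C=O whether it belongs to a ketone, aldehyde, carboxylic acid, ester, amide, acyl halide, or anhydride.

9

BrCO: acyl halide, 1 C=O (running total 1).
CH(COOH): carboxylic acid, 1 C=O (running total 2).
CO: ketone, 1 C=O (running total 3).
CH(COCH3): ketone, 1 C=O (running total 4).
CH(COOCH3): ester, 1 C=O (running total 5).
CH(COOCH3): ester, 1 C=O (running total 6).
CO: ketone, 1 C=O (running total 7).
CH(COCH3): ketone, 1 C=O (running total 8).
COOCH3: ester, 1 C=O (running total 9).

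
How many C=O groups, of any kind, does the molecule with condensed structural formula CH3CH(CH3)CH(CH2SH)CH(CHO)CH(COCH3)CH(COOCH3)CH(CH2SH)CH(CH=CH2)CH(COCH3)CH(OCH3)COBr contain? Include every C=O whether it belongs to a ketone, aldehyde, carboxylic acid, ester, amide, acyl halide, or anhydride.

CH(CHO): aldehyde, 1 C=O (running total 1).
CH(COCH3): ketone, 1 C=O (running total 2).
CH(COOCH3): ester, 1 C=O (running total 3).
CH(COCH3): ketone, 1 C=O (running total 4).
COBr: acyl halide, 1 C=O (running total 5).

5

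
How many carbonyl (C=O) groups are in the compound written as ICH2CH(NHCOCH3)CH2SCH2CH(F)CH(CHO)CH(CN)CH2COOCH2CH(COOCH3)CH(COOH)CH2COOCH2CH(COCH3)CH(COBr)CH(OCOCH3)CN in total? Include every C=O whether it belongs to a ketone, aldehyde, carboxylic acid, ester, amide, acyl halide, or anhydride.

9

CH(NHCOCH3): amide, 1 C=O (running total 1).
CH(CHO): aldehyde, 1 C=O (running total 2).
CH2COOCH2: ester, 1 C=O (running total 3).
CH(COOCH3): ester, 1 C=O (running total 4).
CH(COOH): carboxylic acid, 1 C=O (running total 5).
CH2COOCH2: ester, 1 C=O (running total 6).
CH(COCH3): ketone, 1 C=O (running total 7).
CH(COBr): acyl halide, 1 C=O (running total 8).
CH(OCOCH3): ester, 1 C=O (running total 9).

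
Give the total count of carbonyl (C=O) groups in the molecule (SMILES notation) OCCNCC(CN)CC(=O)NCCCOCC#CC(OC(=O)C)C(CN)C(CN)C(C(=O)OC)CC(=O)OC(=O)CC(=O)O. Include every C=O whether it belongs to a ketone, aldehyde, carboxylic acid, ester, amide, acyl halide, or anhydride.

6

CH2CONHCH2: amide, 1 C=O (running total 1).
CH(OCOCH3): ester, 1 C=O (running total 2).
CH(COOCH3): ester, 1 C=O (running total 3).
CH2CO-O-COCH2: anhydride, 2 C=O (running total 5).
COOH: carboxylic acid, 1 C=O (running total 6).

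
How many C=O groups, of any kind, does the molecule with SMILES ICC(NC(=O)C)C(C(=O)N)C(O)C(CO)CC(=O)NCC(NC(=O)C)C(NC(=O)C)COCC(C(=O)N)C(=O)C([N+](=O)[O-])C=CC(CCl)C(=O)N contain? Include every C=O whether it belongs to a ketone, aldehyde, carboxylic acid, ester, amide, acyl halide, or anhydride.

8

CH(NHCOCH3): amide, 1 C=O (running total 1).
CH(CONH2): amide, 1 C=O (running total 2).
CH2CONHCH2: amide, 1 C=O (running total 3).
CH(NHCOCH3): amide, 1 C=O (running total 4).
CH(NHCOCH3): amide, 1 C=O (running total 5).
CH(CONH2): amide, 1 C=O (running total 6).
CO: ketone, 1 C=O (running total 7).
CONH2: amide, 1 C=O (running total 8).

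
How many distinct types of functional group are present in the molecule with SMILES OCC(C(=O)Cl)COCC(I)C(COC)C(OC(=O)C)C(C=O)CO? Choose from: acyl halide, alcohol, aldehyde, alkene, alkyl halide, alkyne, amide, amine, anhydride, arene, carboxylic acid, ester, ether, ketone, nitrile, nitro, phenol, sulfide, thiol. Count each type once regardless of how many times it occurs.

6

Taking each segment in turn:
  HOCH2: HO– on an sp³ carbon → alcohol.
  CH(COCl): pendant –C(=O)X: carbonyl C bonded to C and halogen → acyl halide.
  CH2OCH2: C–O–C with sp³ carbons on both sides and no adjacent C=O → ether.
  CH(I): halogen on an sp³ carbon → alkyl halide.
  CH(CH2OCH3): pendant –CH2OCH3: C–O–C linkage → ether.
  CH(OCOCH3): pendant –OC(=O)CH3: an acyloxy group → ester.
  CH(CHO): pendant –CHO: carbonyl C bonded to C and H → aldehyde.
  CH2OH: –OH on an sp³ carbon → alcohol.
Distinct types present: acyl halide, alcohol, aldehyde, alkyl halide, ester, ether.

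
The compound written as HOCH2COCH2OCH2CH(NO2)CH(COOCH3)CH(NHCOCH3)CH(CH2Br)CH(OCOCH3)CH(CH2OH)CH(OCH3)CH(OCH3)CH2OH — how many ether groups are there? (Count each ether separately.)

Reading the structure from left to right:
  HOCH2: HO– on an sp³ carbon → alcohol.
  CO: –C(=O)– with carbon on both sides → ketone.
  CH2OCH2: C–O–C with sp³ carbons on both sides and no adjacent C=O → ether.
  CH(NO2): –NO2 on an sp³ carbon → nitro (the N=O is not a carbonyl).
  CH(COOCH3): pendant –COOCH3: carbonyl C bonded to C and –OCH3 → ester.
  CH(NHCOCH3): pendant –NHC(=O)CH3: N bonded to a carbonyl → amide (not amine).
  CH(CH2Br): pendant –CH2X: halogen on sp³ carbon → alkyl halide.
  CH(OCOCH3): pendant –OC(=O)CH3: an acyloxy group → ester.
  CH(CH2OH): pendant –CH2OH on an sp³ backbone C → alcohol.
  CH(OCH3): pendant –OCH3: C–O–C with sp³ C, no adjacent C=O → ether.
  CH(OCH3): pendant –OCH3: C–O–C with sp³ C, no adjacent C=O → ether.
  CH2OH: –OH on an sp³ carbon → alcohol.
Ether appears at: CH2OCH2, CH(OCH3), CH(OCH3) → 3.

3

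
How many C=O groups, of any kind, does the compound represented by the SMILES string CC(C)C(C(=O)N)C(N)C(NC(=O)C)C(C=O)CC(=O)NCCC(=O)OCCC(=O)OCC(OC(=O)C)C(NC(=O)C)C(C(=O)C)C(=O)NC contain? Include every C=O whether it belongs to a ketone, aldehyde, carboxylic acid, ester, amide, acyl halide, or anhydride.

CH(CONH2): amide, 1 C=O (running total 1).
CH(NHCOCH3): amide, 1 C=O (running total 2).
CH(CHO): aldehyde, 1 C=O (running total 3).
CH2CONHCH2: amide, 1 C=O (running total 4).
CH2COOCH2: ester, 1 C=O (running total 5).
CH2COOCH2: ester, 1 C=O (running total 6).
CH(OCOCH3): ester, 1 C=O (running total 7).
CH(NHCOCH3): amide, 1 C=O (running total 8).
CH(COCH3): ketone, 1 C=O (running total 9).
CONHCH3: amide, 1 C=O (running total 10).

10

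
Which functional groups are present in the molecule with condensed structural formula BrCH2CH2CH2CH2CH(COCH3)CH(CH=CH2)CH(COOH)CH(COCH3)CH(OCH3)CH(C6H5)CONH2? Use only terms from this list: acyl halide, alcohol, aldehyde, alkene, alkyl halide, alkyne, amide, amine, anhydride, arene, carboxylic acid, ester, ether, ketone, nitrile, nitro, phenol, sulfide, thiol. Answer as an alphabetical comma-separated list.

alkene, alkyl halide, amide, arene, carboxylic acid, ether, ketone

Working along the chain:
  BrCH2: halogen on an sp³ carbon → alkyl halide.
  CH(COCH3): pendant –COCH3: carbonyl C bonded to two carbons → ketone.
  CH(CH=CH2): pendant –CH=CH2: C=C double bond → alkene.
  CH(COOH): pendant –COOH: carbonyl C bonded to C and –OH → carboxylic acid.
  CH(COCH3): pendant –COCH3: carbonyl C bonded to two carbons → ketone.
  CH(OCH3): pendant –OCH3: C–O–C with sp³ C, no adjacent C=O → ether.
  CH(C6H5): pendant –C6H5: benzene ring → arene.
  CONH2: –C(=O)NH2: carbonyl C bonded to C and to N → amide (the N is not a separate amine).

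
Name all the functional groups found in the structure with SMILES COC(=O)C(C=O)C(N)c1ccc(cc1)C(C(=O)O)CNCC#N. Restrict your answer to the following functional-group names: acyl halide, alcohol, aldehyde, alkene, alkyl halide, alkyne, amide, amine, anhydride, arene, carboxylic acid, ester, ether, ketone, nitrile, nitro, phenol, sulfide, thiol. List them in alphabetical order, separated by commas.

Working along the chain:
  CH3OOC: CH3O–C(=O)–: carbonyl C bonded to C and to –OCH3 → ester (not ketone + ether).
  CH(CHO): pendant –CHO: carbonyl C bonded to C and H → aldehyde.
  CH(NH2): –NH2 on an sp³ carbon with no adjacent C=O → amine.
  C6H4: para-disubstituted benzene ring → arene.
  CH(COOH): pendant –COOH: carbonyl C bonded to C and –OH → carboxylic acid.
  CH2NHCH2: C–N–C with sp³ carbons and no adjacent C=O → amine (secondary).
  CN: –C≡N: carbon triple-bonded to nitrogen → nitrile.

aldehyde, amine, arene, carboxylic acid, ester, nitrile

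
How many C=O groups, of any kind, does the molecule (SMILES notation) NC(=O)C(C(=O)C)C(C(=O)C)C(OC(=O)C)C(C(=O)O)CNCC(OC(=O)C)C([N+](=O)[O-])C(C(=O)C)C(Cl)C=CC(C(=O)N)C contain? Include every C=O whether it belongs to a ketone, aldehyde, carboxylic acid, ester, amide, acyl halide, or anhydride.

8

H2NCO: amide, 1 C=O (running total 1).
CH(COCH3): ketone, 1 C=O (running total 2).
CH(COCH3): ketone, 1 C=O (running total 3).
CH(OCOCH3): ester, 1 C=O (running total 4).
CH(COOH): carboxylic acid, 1 C=O (running total 5).
CH(OCOCH3): ester, 1 C=O (running total 6).
CH(COCH3): ketone, 1 C=O (running total 7).
CH(CONH2): amide, 1 C=O (running total 8).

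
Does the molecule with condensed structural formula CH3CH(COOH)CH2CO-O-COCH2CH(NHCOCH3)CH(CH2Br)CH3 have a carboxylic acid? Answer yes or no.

yes

Working along the chain:
  CH(COOH): pendant –COOH: carbonyl C bonded to C and –OH → carboxylic acid.
  CH2CO-O-COCH2: two acyl groups sharing one oxygen, –C(=O)–O–C(=O)– → anhydride.
  CH(NHCOCH3): pendant –NHC(=O)CH3: N bonded to a carbonyl → amide (not amine).
  CH(CH2Br): pendant –CH2X: halogen on sp³ carbon → alkyl halide.
The CH(COOH) segment supplies the carboxylic acid: pendant –COOH: carbonyl C bonded to C and –OH → carboxylic acid.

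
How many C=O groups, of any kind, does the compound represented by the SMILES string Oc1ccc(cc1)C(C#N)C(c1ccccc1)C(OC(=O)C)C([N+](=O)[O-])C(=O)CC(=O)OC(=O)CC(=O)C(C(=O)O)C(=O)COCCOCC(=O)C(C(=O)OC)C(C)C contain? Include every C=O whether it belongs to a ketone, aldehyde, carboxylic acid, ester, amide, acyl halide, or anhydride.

CH(OCOCH3): ester, 1 C=O (running total 1).
CO: ketone, 1 C=O (running total 2).
CH2CO-O-COCH2: anhydride, 2 C=O (running total 4).
CO: ketone, 1 C=O (running total 5).
CH(COOH): carboxylic acid, 1 C=O (running total 6).
CO: ketone, 1 C=O (running total 7).
CO: ketone, 1 C=O (running total 8).
CH(COOCH3): ester, 1 C=O (running total 9).

9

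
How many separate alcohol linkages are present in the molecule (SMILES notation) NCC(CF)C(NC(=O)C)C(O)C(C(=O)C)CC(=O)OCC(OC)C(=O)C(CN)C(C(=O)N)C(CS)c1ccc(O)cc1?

–NH2 on an sp³ carbon with no adjacent C=O → amine.
pendant –CH2X: halogen on sp³ carbon → alkyl halide.
pendant –NHC(=O)CH3: N bonded to a carbonyl → amide (not amine).
–OH on an sp³ carbon → alcohol (secondary).
pendant –COCH3: carbonyl C bonded to two carbons → ketone.
–C(=O)–O–C with C on the carbonyl side → ester.
pendant –OCH3: C–O–C with sp³ C, no adjacent C=O → ether.
–C(=O)– with carbon on both sides → ketone.
pendant –CH2NH2: N on sp³ C, no adjacent C=O → amine.
pendant –CONH2: carbonyl C bonded to C and N → amide.
pendant –CH2SH → thiol.
–OH attached directly to an aromatic ring → phenol (not alcohol); the ring itself is an arene.
Alcohol appears at: CH(OH) → 1.

1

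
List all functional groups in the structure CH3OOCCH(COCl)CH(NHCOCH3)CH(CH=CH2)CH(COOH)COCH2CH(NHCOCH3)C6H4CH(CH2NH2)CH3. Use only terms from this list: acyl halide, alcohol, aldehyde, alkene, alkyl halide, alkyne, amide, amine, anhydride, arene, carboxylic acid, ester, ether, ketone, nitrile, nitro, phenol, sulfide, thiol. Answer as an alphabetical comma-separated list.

CH3O–C(=O)–: carbonyl C bonded to C and to –OCH3 → ester (not ketone + ether).
pendant –C(=O)X: carbonyl C bonded to C and halogen → acyl halide.
pendant –NHC(=O)CH3: N bonded to a carbonyl → amide (not amine).
pendant –CH=CH2: C=C double bond → alkene.
pendant –COOH: carbonyl C bonded to C and –OH → carboxylic acid.
–C(=O)– with carbon on both sides → ketone.
pendant –NHC(=O)CH3: N bonded to a carbonyl → amide (not amine).
para-disubstituted benzene ring → arene.
pendant –CH2NH2: N on sp³ C, no adjacent C=O → amine.

acyl halide, alkene, amide, amine, arene, carboxylic acid, ester, ketone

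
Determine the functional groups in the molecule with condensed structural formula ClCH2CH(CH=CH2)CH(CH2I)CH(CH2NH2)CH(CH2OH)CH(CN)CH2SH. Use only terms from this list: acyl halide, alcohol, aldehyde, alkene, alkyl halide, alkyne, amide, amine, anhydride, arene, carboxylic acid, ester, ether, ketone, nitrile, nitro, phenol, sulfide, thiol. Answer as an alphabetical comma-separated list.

halogen on an sp³ carbon → alkyl halide.
pendant –CH=CH2: C=C double bond → alkene.
pendant –CH2X: halogen on sp³ carbon → alkyl halide.
pendant –CH2NH2: N on sp³ C, no adjacent C=O → amine.
pendant –CH2OH on an sp³ backbone C → alcohol.
pendant –C≡N: nitrile.
–SH on an sp³ carbon → thiol.

alcohol, alkene, alkyl halide, amine, nitrile, thiol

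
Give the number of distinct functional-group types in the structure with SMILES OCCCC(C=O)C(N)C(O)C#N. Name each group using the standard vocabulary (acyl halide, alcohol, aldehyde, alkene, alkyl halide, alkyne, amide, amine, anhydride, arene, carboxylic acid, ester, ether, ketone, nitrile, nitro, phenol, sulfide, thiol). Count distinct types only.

4

Taking each segment in turn:
  HOCH2: HO– on an sp³ carbon → alcohol.
  CH(CHO): pendant –CHO: carbonyl C bonded to C and H → aldehyde.
  CH(NH2): –NH2 on an sp³ carbon with no adjacent C=O → amine.
  CH(OH): –OH on an sp³ carbon → alcohol (secondary).
  CN: –C≡N: carbon triple-bonded to nitrogen → nitrile.
Distinct types present: alcohol, aldehyde, amine, nitrile.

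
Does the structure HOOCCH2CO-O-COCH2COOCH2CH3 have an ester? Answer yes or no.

Reading the structure from left to right:
  HOOC: –COOH: carbonyl C bonded to –OH and C → carboxylic acid (the –OH is not a separate alcohol).
  CH2CO-O-COCH2: two acyl groups sharing one oxygen, –C(=O)–O–C(=O)– → anhydride.
  COOCH2CH3: –C(=O)OCH2CH3: carbonyl C bonded to C and to –OEt → ester.
The COOCH2CH3 segment supplies the ester: –C(=O)OCH2CH3: carbonyl C bonded to C and to –OEt → ester.

yes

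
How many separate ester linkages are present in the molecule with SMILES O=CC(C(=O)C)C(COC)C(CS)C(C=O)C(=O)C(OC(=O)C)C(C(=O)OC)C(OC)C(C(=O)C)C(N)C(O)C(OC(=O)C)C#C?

terminal –CHO: carbonyl C bonded to H and C → aldehyde.
pendant –COCH3: carbonyl C bonded to two carbons → ketone.
pendant –CH2OCH3: C–O–C linkage → ether.
pendant –CH2SH → thiol.
pendant –CHO: carbonyl C bonded to C and H → aldehyde.
–C(=O)– with carbon on both sides → ketone.
pendant –OC(=O)CH3: an acyloxy group → ester.
pendant –COOCH3: carbonyl C bonded to C and –OCH3 → ester.
pendant –OCH3: C–O–C with sp³ C, no adjacent C=O → ether.
pendant –COCH3: carbonyl C bonded to two carbons → ketone.
–NH2 on an sp³ carbon with no adjacent C=O → amine.
–OH on an sp³ carbon → alcohol (secondary).
pendant –OC(=O)CH3: an acyloxy group → ester.
C≡C triple bond → alkyne.
Ester appears at: CH(OCOCH3), CH(COOCH3), CH(OCOCH3) → 3.

3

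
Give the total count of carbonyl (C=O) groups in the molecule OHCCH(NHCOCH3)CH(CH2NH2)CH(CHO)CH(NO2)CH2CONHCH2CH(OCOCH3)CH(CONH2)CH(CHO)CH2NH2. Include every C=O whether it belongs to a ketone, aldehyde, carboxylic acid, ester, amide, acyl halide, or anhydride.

7

OHC: aldehyde, 1 C=O (running total 1).
CH(NHCOCH3): amide, 1 C=O (running total 2).
CH(CHO): aldehyde, 1 C=O (running total 3).
CH2CONHCH2: amide, 1 C=O (running total 4).
CH(OCOCH3): ester, 1 C=O (running total 5).
CH(CONH2): amide, 1 C=O (running total 6).
CH(CHO): aldehyde, 1 C=O (running total 7).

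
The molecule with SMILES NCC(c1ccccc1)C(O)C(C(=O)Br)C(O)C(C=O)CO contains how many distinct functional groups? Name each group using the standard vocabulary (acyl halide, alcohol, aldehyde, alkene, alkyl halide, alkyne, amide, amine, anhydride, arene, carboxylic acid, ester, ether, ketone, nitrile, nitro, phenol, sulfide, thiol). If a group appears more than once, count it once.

5

Reading the structure from left to right:
  H2NCH2: –NH2 on an sp³ carbon with no adjacent C=O → amine.
  CH(C6H5): pendant –C6H5: benzene ring → arene.
  CH(OH): –OH on an sp³ carbon → alcohol (secondary).
  CH(COBr): pendant –C(=O)X: carbonyl C bonded to C and halogen → acyl halide.
  CH(OH): –OH on an sp³ carbon → alcohol (secondary).
  CH(CHO): pendant –CHO: carbonyl C bonded to C and H → aldehyde.
  CH2OH: –OH on an sp³ carbon → alcohol.
Distinct types present: acyl halide, alcohol, aldehyde, amine, arene.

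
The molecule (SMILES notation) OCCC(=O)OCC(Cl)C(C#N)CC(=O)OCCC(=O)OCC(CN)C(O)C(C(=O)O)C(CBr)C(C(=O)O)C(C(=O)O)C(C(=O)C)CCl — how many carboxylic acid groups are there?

3

Taking each segment in turn:
  HOCH2: HO– on an sp³ carbon → alcohol.
  CH2COOCH2: –C(=O)–O–C with C on the carbonyl side → ester.
  CH(Cl): halogen on an sp³ carbon → alkyl halide.
  CH(CN): pendant –C≡N: nitrile.
  CH2COOCH2: –C(=O)–O–C with C on the carbonyl side → ester.
  CH2COOCH2: –C(=O)–O–C with C on the carbonyl side → ester.
  CH(CH2NH2): pendant –CH2NH2: N on sp³ C, no adjacent C=O → amine.
  CH(OH): –OH on an sp³ carbon → alcohol (secondary).
  CH(COOH): pendant –COOH: carbonyl C bonded to C and –OH → carboxylic acid.
  CH(CH2Br): pendant –CH2X: halogen on sp³ carbon → alkyl halide.
  CH(COOH): pendant –COOH: carbonyl C bonded to C and –OH → carboxylic acid.
  CH(COOH): pendant –COOH: carbonyl C bonded to C and –OH → carboxylic acid.
  CH(COCH3): pendant –COCH3: carbonyl C bonded to two carbons → ketone.
  CH2Cl: halogen on an sp³ carbon → alkyl halide.
Carboxylic acid appears at: CH(COOH), CH(COOH), CH(COOH) → 3.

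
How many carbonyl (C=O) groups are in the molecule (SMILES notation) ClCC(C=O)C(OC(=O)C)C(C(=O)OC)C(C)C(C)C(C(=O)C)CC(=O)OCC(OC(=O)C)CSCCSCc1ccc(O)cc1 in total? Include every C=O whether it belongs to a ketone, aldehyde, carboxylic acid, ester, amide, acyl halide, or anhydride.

CH(CHO): aldehyde, 1 C=O (running total 1).
CH(OCOCH3): ester, 1 C=O (running total 2).
CH(COOCH3): ester, 1 C=O (running total 3).
CH(COCH3): ketone, 1 C=O (running total 4).
CH2COOCH2: ester, 1 C=O (running total 5).
CH(OCOCH3): ester, 1 C=O (running total 6).

6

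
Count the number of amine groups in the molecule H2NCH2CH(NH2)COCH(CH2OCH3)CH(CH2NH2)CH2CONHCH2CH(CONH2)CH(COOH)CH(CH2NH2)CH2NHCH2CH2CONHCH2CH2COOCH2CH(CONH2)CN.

–NH2 on an sp³ carbon with no adjacent C=O → amine.
–NH2 on an sp³ carbon with no adjacent C=O → amine.
–C(=O)– with carbon on both sides → ketone.
pendant –CH2OCH3: C–O–C linkage → ether.
pendant –CH2NH2: N on sp³ C, no adjacent C=O → amine.
–C(=O)–N– linkage → amide (the N is not an amine).
pendant –CONH2: carbonyl C bonded to C and N → amide.
pendant –COOH: carbonyl C bonded to C and –OH → carboxylic acid.
pendant –CH2NH2: N on sp³ C, no adjacent C=O → amine.
C–N–C with sp³ carbons and no adjacent C=O → amine (secondary).
–C(=O)–N– linkage → amide (the N is not an amine).
–C(=O)–O–C with C on the carbonyl side → ester.
pendant –CONH2: carbonyl C bonded to C and N → amide.
–C≡N: carbon triple-bonded to nitrogen → nitrile.
Amine appears at: H2NCH2, CH(NH2), CH(CH2NH2), CH(CH2NH2), CH2NHCH2 → 5.

5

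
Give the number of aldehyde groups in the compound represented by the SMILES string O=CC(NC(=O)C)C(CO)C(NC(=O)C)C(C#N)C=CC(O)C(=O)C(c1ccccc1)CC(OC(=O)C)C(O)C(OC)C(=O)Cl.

1

Working along the chain:
  OHC: terminal –CHO: carbonyl C bonded to H and C → aldehyde.
  CH(NHCOCH3): pendant –NHC(=O)CH3: N bonded to a carbonyl → amide (not amine).
  CH(CH2OH): pendant –CH2OH on an sp³ backbone C → alcohol.
  CH(NHCOCH3): pendant –NHC(=O)CH3: N bonded to a carbonyl → amide (not amine).
  CH(CN): pendant –C≡N: nitrile.
  CH=CH: C=C double bond → alkene.
  CH(OH): –OH on an sp³ carbon → alcohol (secondary).
  CO: –C(=O)– with carbon on both sides → ketone.
  CH(C6H5): pendant –C6H5: benzene ring → arene.
  CH(OCOCH3): pendant –OC(=O)CH3: an acyloxy group → ester.
  CH(OH): –OH on an sp³ carbon → alcohol (secondary).
  CH(OCH3): pendant –OCH3: C–O–C with sp³ C, no adjacent C=O → ether.
  COCl: –C(=O)Cl: carbonyl C bonded to C and to a halogen → acyl halide (not alkyl halide).
Aldehyde appears at: OHC → 1.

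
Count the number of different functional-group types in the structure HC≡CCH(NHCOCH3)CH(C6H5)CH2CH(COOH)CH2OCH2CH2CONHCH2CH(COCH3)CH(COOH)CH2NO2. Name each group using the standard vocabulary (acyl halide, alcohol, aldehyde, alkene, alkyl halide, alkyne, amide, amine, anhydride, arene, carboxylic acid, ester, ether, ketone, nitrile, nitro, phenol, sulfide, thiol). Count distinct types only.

C≡C triple bond → alkyne.
pendant –NHC(=O)CH3: N bonded to a carbonyl → amide (not amine).
pendant –C6H5: benzene ring → arene.
pendant –COOH: carbonyl C bonded to C and –OH → carboxylic acid.
C–O–C with sp³ carbons on both sides and no adjacent C=O → ether.
–C(=O)–N– linkage → amide (the N is not an amine).
pendant –COCH3: carbonyl C bonded to two carbons → ketone.
pendant –COOH: carbonyl C bonded to C and –OH → carboxylic acid.
–NO2 on carbon → nitro group.
Distinct types present: alkyne, amide, arene, carboxylic acid, ether, ketone, nitro.

7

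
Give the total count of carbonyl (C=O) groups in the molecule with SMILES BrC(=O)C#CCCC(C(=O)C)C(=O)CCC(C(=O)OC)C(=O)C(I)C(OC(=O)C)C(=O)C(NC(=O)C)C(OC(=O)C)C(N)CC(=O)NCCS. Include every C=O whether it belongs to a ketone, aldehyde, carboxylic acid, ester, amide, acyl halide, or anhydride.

BrCO: acyl halide, 1 C=O (running total 1).
CH(COCH3): ketone, 1 C=O (running total 2).
CO: ketone, 1 C=O (running total 3).
CH(COOCH3): ester, 1 C=O (running total 4).
CO: ketone, 1 C=O (running total 5).
CH(OCOCH3): ester, 1 C=O (running total 6).
CO: ketone, 1 C=O (running total 7).
CH(NHCOCH3): amide, 1 C=O (running total 8).
CH(OCOCH3): ester, 1 C=O (running total 9).
CH2CONHCH2: amide, 1 C=O (running total 10).

10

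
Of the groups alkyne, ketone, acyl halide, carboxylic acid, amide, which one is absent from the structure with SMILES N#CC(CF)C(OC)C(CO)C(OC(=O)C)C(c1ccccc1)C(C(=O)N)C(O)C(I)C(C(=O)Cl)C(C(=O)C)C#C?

carboxylic acid

ketone: present (CH(COCH3) — pendant –COCH3: carbonyl C bonded to two carbons → ketone).
amide: present (CH(CONH2) — pendant –CONH2: carbonyl C bonded to C and N → amide).
alkyne: present (C≡CH — C≡C triple bond → alkyne).
acyl halide: present (CH(COCl) — pendant –C(=O)X: carbonyl C bonded to C and halogen → acyl halide).
carboxylic acid: absent. In CH(OCOCH3), the acyl oxygen is bonded to carbon (–O–C), not to H, so this is an ester. In CH(CONH2), the carbonyl is bonded to nitrogen, not to –OH; that is an amide.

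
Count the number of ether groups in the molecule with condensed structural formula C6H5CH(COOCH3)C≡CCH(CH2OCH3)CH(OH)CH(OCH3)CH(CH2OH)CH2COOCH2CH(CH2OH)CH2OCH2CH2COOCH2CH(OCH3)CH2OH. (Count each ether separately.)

4

C6H5– phenyl ring → arene.
pendant –COOCH3: carbonyl C bonded to C and –OCH3 → ester.
C≡C triple bond → alkyne.
pendant –CH2OCH3: C–O–C linkage → ether.
–OH on an sp³ carbon → alcohol (secondary).
pendant –OCH3: C–O–C with sp³ C, no adjacent C=O → ether.
pendant –CH2OH on an sp³ backbone C → alcohol.
–C(=O)–O–C with C on the carbonyl side → ester.
pendant –CH2OH on an sp³ backbone C → alcohol.
C–O–C with sp³ carbons on both sides and no adjacent C=O → ether.
–C(=O)–O–C with C on the carbonyl side → ester.
pendant –OCH3: C–O–C with sp³ C, no adjacent C=O → ether.
–OH on an sp³ carbon → alcohol.
Ether appears at: CH(CH2OCH3), CH(OCH3), CH2OCH2, CH(OCH3) → 4.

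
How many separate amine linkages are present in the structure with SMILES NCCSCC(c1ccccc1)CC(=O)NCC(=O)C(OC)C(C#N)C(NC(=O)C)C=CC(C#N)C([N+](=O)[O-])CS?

1

Working along the chain:
  H2NCH2: –NH2 on an sp³ carbon with no adjacent C=O → amine.
  CH2SCH2: C–S–C linkage → sulfide (thioether).
  CH(C6H5): pendant –C6H5: benzene ring → arene.
  CH2CONHCH2: –C(=O)–N– linkage → amide (the N is not an amine).
  CO: –C(=O)– with carbon on both sides → ketone.
  CH(OCH3): pendant –OCH3: C–O–C with sp³ C, no adjacent C=O → ether.
  CH(CN): pendant –C≡N: nitrile.
  CH(NHCOCH3): pendant –NHC(=O)CH3: N bonded to a carbonyl → amide (not amine).
  CH=CH: C=C double bond → alkene.
  CH(CN): pendant –C≡N: nitrile.
  CH(NO2): –NO2 on an sp³ carbon → nitro (the N=O is not a carbonyl).
  CH2SH: –SH on an sp³ carbon → thiol.
Amine appears at: H2NCH2 → 1.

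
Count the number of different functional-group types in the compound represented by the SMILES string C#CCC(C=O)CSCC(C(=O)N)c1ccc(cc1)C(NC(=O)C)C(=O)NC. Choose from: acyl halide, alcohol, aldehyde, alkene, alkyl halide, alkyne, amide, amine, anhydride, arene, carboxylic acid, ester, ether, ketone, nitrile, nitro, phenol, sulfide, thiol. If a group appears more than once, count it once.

5

Taking each segment in turn:
  HC≡C: C≡C triple bond → alkyne.
  CH(CHO): pendant –CHO: carbonyl C bonded to C and H → aldehyde.
  CH2SCH2: C–S–C linkage → sulfide (thioether).
  CH(CONH2): pendant –CONH2: carbonyl C bonded to C and N → amide.
  C6H4: para-disubstituted benzene ring → arene.
  CH(NHCOCH3): pendant –NHC(=O)CH3: N bonded to a carbonyl → amide (not amine).
  CONHCH3: –C(=O)NHCH3: carbonyl C bonded to C and to N → amide (the N is not an amine).
Distinct types present: aldehyde, alkyne, amide, arene, sulfide.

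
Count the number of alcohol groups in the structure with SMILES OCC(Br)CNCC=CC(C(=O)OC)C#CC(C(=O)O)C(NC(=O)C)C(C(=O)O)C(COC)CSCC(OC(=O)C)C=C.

Working along the chain:
  HOCH2: HO– on an sp³ carbon → alcohol.
  CH(Br): halogen on an sp³ carbon → alkyl halide.
  CH2NHCH2: C–N–C with sp³ carbons and no adjacent C=O → amine (secondary).
  CH=CH: C=C double bond → alkene.
  CH(COOCH3): pendant –COOCH3: carbonyl C bonded to C and –OCH3 → ester.
  C≡C: C≡C triple bond → alkyne.
  CH(COOH): pendant –COOH: carbonyl C bonded to C and –OH → carboxylic acid.
  CH(NHCOCH3): pendant –NHC(=O)CH3: N bonded to a carbonyl → amide (not amine).
  CH(COOH): pendant –COOH: carbonyl C bonded to C and –OH → carboxylic acid.
  CH(CH2OCH3): pendant –CH2OCH3: C–O–C linkage → ether.
  CH2SCH2: C–S–C linkage → sulfide (thioether).
  CH(OCOCH3): pendant –OC(=O)CH3: an acyloxy group → ester.
  CH=CH2: C=C double bond → alkene.
Alcohol appears at: HOCH2 → 1.

1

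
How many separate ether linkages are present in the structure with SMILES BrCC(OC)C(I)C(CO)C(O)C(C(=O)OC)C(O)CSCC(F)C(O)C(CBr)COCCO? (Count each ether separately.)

Working along the chain:
  BrCH2: halogen on an sp³ carbon → alkyl halide.
  CH(OCH3): pendant –OCH3: C–O–C with sp³ C, no adjacent C=O → ether.
  CH(I): halogen on an sp³ carbon → alkyl halide.
  CH(CH2OH): pendant –CH2OH on an sp³ backbone C → alcohol.
  CH(OH): –OH on an sp³ carbon → alcohol (secondary).
  CH(COOCH3): pendant –COOCH3: carbonyl C bonded to C and –OCH3 → ester.
  CH(OH): –OH on an sp³ carbon → alcohol (secondary).
  CH2SCH2: C–S–C linkage → sulfide (thioether).
  CH(F): halogen on an sp³ carbon → alkyl halide.
  CH(OH): –OH on an sp³ carbon → alcohol (secondary).
  CH(CH2Br): pendant –CH2X: halogen on sp³ carbon → alkyl halide.
  CH2OCH2: C–O–C with sp³ carbons on both sides and no adjacent C=O → ether.
  CH2OH: –OH on an sp³ carbon → alcohol.
Ether appears at: CH(OCH3), CH2OCH2 → 2.

2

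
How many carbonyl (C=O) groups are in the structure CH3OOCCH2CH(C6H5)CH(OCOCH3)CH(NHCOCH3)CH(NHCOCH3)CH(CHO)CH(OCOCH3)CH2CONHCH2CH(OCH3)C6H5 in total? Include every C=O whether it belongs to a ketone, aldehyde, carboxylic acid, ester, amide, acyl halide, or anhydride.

7

CH3OOC: ester, 1 C=O (running total 1).
CH(OCOCH3): ester, 1 C=O (running total 2).
CH(NHCOCH3): amide, 1 C=O (running total 3).
CH(NHCOCH3): amide, 1 C=O (running total 4).
CH(CHO): aldehyde, 1 C=O (running total 5).
CH(OCOCH3): ester, 1 C=O (running total 6).
CH2CONHCH2: amide, 1 C=O (running total 7).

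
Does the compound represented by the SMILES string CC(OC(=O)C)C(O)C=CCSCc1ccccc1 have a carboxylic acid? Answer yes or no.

no

pendant –OC(=O)CH3: an acyloxy group → ester.
–OH on an sp³ carbon → alcohol (secondary).
C=C double bond → alkene.
C–S–C linkage → sulfide (thioether).
–C6H5 phenyl ring → arene.
In CH(OCOCH3), the acyl oxygen is bonded to carbon (–O–C), not to H, so this is an ester.
The groups actually present are: alcohol, alkene, arene, ester, sulfide.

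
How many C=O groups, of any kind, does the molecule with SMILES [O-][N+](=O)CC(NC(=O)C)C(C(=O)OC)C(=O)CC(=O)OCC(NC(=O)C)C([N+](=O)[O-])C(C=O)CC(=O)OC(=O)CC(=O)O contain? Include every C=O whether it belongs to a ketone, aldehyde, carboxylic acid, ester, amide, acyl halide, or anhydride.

9

CH(NHCOCH3): amide, 1 C=O (running total 1).
CH(COOCH3): ester, 1 C=O (running total 2).
CO: ketone, 1 C=O (running total 3).
CH2COOCH2: ester, 1 C=O (running total 4).
CH(NHCOCH3): amide, 1 C=O (running total 5).
CH(CHO): aldehyde, 1 C=O (running total 6).
CH2CO-O-COCH2: anhydride, 2 C=O (running total 8).
COOH: carboxylic acid, 1 C=O (running total 9).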